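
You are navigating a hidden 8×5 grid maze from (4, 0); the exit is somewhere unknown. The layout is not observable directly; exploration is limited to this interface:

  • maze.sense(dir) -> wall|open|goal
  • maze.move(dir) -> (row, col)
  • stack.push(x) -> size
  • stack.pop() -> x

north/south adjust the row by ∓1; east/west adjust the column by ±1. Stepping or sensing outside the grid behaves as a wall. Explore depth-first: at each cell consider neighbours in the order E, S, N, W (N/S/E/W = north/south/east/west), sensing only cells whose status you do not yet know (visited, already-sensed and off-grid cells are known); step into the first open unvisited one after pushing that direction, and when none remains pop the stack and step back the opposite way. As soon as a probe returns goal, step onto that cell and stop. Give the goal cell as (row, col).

[in] sense dir: east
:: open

[in] push x: east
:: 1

[in] move dir: east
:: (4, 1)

[in] sense dir: east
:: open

[in] push x: east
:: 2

[in] move dir: east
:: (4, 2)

[in] sense dir: east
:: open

[in] push x: east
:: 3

[in] move dir: east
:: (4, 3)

[in] sense dir: east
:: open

[in] push x: east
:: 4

[in] move dir: east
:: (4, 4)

[in] sense dir: south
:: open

[in] push x: south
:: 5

[in] move dir: south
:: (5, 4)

[in] sense dir: south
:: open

[in] push x: south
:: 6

[in] move dir: south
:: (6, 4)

[in] sense dir: south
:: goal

[in] move dir: south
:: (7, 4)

Answer: (7, 4)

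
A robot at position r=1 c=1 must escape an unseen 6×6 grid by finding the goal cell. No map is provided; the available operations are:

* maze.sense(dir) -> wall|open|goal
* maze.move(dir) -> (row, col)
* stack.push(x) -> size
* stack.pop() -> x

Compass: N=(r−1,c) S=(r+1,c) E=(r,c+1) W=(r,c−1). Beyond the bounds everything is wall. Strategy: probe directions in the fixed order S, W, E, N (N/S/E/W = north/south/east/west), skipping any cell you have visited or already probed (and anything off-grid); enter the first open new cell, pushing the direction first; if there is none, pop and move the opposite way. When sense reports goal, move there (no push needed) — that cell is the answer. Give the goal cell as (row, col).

CALL maze.sense[south]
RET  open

CALL stack.push[south]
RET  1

CALL maze.move[south]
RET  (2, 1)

CALL maze.sense[south]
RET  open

CALL stack.push[south]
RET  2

CALL maze.move[south]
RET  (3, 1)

CALL maze.sense[south]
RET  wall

CALL maze.sense[west]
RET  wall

CALL maze.sense[east]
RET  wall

CALL stack.pop[]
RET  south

CALL maze.move[north]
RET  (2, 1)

CALL maze.sense[west]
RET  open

CALL stack.push[west]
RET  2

CALL maze.move[west]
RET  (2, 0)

CALL maze.sense[north]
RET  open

CALL stack.push[north]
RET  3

CALL maze.move[north]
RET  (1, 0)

CALL maze.sense[north]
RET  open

CALL stack.push[north]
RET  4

CALL maze.move[north]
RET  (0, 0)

CALL maze.sense[east]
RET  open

CALL stack.push[east]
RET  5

CALL maze.move[east]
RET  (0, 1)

CALL maze.sense[east]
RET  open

CALL stack.push[east]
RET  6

CALL maze.move[east]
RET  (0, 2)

CALL maze.sense[south]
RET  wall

CALL maze.sense[east]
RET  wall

CALL stack.pop[]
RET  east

CALL maze.move[west]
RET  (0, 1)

CALL stack.pop[]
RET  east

CALL maze.move[west]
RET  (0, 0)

CALL stack.pop[]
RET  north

CALL maze.move[south]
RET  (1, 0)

CALL stack.pop[]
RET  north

CALL maze.move[south]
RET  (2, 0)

CALL stack.pop[]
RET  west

CALL maze.move[east]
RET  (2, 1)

CALL maze.sense[east]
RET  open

CALL stack.push[east]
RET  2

CALL maze.move[east]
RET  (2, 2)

CALL maze.sense[east]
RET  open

CALL stack.push[east]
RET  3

CALL maze.move[east]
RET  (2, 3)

CALL maze.sense[south]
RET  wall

CALL maze.sense[east]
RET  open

CALL stack.push[east]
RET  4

CALL maze.move[east]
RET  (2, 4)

CALL maze.sense[south]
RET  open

CALL stack.push[south]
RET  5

CALL maze.move[south]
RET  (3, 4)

CALL maze.sense[south]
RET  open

CALL stack.push[south]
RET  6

CALL maze.move[south]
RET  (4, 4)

CALL maze.sense[south]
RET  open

CALL stack.push[south]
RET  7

CALL maze.move[south]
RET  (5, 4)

CALL maze.sense[west]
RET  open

CALL stack.push[west]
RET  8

CALL maze.move[west]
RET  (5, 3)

CALL maze.sense[west]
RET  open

CALL stack.push[west]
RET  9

CALL maze.move[west]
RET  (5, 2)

CALL maze.sense[west]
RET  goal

CALL maze.move[west]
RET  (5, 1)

Answer: (5, 1)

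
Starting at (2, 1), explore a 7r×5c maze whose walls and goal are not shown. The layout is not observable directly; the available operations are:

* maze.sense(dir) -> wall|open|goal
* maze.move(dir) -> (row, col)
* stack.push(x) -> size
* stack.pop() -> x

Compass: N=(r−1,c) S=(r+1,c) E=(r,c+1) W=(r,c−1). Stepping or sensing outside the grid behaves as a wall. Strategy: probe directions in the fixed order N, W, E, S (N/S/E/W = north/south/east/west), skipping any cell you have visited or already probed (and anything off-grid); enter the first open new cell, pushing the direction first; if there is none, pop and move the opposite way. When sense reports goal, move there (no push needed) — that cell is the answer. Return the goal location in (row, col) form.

-- sense(dir=north) -> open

-- push(x=north) -> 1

-- move(dir=north) -> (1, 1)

-- sense(dir=north) -> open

-- push(x=north) -> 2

-- move(dir=north) -> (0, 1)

-- sense(dir=west) -> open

-- push(x=west) -> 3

-- move(dir=west) -> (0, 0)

-- sense(dir=south) -> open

-- push(x=south) -> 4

-- move(dir=south) -> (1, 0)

-- sense(dir=south) -> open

-- push(x=south) -> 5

-- move(dir=south) -> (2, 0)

-- sense(dir=south) -> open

-- push(x=south) -> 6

-- move(dir=south) -> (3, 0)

-- sense(dir=east) -> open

-- push(x=east) -> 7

-- move(dir=east) -> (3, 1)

-- sense(dir=east) -> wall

-- sense(dir=south) -> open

-- push(x=south) -> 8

-- move(dir=south) -> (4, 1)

-- sense(dir=west) -> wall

-- sense(dir=east) -> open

-- push(x=east) -> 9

-- move(dir=east) -> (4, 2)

-- sense(dir=east) -> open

-- push(x=east) -> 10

-- move(dir=east) -> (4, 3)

-- sense(dir=north) -> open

-- push(x=north) -> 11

-- move(dir=north) -> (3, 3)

-- sense(dir=north) -> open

-- push(x=north) -> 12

-- move(dir=north) -> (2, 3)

-- sense(dir=north) -> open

-- push(x=north) -> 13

-- move(dir=north) -> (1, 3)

-- sense(dir=north) -> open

-- push(x=north) -> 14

-- move(dir=north) -> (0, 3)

-- sense(dir=west) -> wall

-- sense(dir=east) -> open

-- push(x=east) -> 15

-- move(dir=east) -> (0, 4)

-- sense(dir=south) -> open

-- push(x=south) -> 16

-- move(dir=south) -> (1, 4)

-- sense(dir=south) -> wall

-- pop() -> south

-- move(dir=north) -> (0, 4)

-- pop() -> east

-- move(dir=west) -> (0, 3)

-- pop() -> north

-- move(dir=south) -> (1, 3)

-- sense(dir=west) -> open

-- push(x=west) -> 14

-- move(dir=west) -> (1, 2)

-- sense(dir=south) -> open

-- push(x=south) -> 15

-- move(dir=south) -> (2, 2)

-- pop() -> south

-- move(dir=north) -> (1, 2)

-- pop() -> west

-- move(dir=east) -> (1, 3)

-- pop() -> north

-- move(dir=south) -> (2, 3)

-- pop() -> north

-- move(dir=south) -> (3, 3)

-- sense(dir=east) -> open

-- push(x=east) -> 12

-- move(dir=east) -> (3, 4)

-- sense(dir=south) -> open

-- push(x=south) -> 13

-- move(dir=south) -> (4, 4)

-- sense(dir=south) -> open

-- push(x=south) -> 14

-- move(dir=south) -> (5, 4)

-- sense(dir=west) -> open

-- push(x=west) -> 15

-- move(dir=west) -> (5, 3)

-- sense(dir=west) -> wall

-- sense(dir=south) -> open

-- push(x=south) -> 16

-- move(dir=south) -> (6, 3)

-- sense(dir=west) -> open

-- push(x=west) -> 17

-- move(dir=west) -> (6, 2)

-- sense(dir=west) -> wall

-- pop() -> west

-- move(dir=east) -> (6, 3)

-- sense(dir=east) -> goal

-- move(dir=east) -> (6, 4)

Answer: (6, 4)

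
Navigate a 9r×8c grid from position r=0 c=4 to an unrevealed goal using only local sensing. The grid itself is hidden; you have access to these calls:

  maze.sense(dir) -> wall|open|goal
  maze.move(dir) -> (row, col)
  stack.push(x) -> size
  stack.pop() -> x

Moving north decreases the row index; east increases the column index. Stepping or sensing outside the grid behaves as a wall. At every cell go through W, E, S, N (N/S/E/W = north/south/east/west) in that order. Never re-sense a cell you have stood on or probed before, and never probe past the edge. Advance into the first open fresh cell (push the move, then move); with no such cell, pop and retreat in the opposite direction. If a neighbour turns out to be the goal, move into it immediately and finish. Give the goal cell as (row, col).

// 1. maze.sense(dir='west') -> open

// 2. stack.push(x='west') -> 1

// 3. maze.move(dir='west') -> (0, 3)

// 4. maze.sense(dir='west') -> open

// 5. stack.push(x='west') -> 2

// 6. maze.move(dir='west') -> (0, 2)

// 7. maze.sense(dir='west') -> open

// 8. stack.push(x='west') -> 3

// 9. maze.move(dir='west') -> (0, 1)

// 10. maze.sense(dir='west') -> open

// 11. stack.push(x='west') -> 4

// 12. maze.move(dir='west') -> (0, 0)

// 13. maze.sense(dir='south') -> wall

// 14. stack.pop() -> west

// 15. maze.move(dir='east') -> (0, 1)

// 16. maze.sense(dir='south') -> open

// 17. stack.push(x='south') -> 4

// 18. maze.move(dir='south') -> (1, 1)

// 19. maze.sense(dir='east') -> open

// 20. stack.push(x='east') -> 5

// 21. maze.move(dir='east') -> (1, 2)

// 22. maze.sense(dir='east') -> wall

// 23. maze.sense(dir='south') -> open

// 24. stack.push(x='south') -> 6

// 25. maze.move(dir='south') -> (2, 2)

// 26. maze.sense(dir='west') -> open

// 27. stack.push(x='west') -> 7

// 28. maze.move(dir='west') -> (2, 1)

// 29. maze.sense(dir='west') -> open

// 30. stack.push(x='west') -> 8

// 31. maze.move(dir='west') -> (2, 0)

// 32. maze.sense(dir='south') -> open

// 33. stack.push(x='south') -> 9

// 34. maze.move(dir='south') -> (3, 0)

// 35. maze.sense(dir='east') -> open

// 36. stack.push(x='east') -> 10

// 37. maze.move(dir='east') -> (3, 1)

// 38. maze.sense(dir='east') -> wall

// 39. maze.sense(dir='south') -> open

// 40. stack.push(x='south') -> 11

// 41. maze.move(dir='south') -> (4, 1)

// 42. maze.sense(dir='west') -> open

// 43. stack.push(x='west') -> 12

// 44. maze.move(dir='west') -> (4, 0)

// 45. maze.sense(dir='south') -> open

// 46. stack.push(x='south') -> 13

// 47. maze.move(dir='south') -> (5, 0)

// 48. maze.sense(dir='east') -> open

// 49. stack.push(x='east') -> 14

// 50. maze.move(dir='east') -> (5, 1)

// 51. maze.sense(dir='east') -> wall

// 52. maze.sense(dir='south') -> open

// 53. stack.push(x='south') -> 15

// 54. maze.move(dir='south') -> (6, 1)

// 55. maze.sense(dir='west') -> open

// 56. stack.push(x='west') -> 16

// 57. maze.move(dir='west') -> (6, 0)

// 58. maze.sense(dir='south') -> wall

// 59. stack.pop() -> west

// 60. maze.move(dir='east') -> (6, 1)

// 61. maze.sense(dir='east') -> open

// 62. stack.push(x='east') -> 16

// 63. maze.move(dir='east') -> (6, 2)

// 64. maze.sense(dir='east') -> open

// 65. stack.push(x='east') -> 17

// 66. maze.move(dir='east') -> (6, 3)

// 67. maze.sense(dir='east') -> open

// 68. stack.push(x='east') -> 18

// 69. maze.move(dir='east') -> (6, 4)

// 70. maze.sense(dir='east') -> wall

// 71. maze.sense(dir='south') -> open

// 72. stack.push(x='south') -> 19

// 73. maze.move(dir='south') -> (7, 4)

// 74. maze.sense(dir='west') -> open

// 75. stack.push(x='west') -> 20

// 76. maze.move(dir='west') -> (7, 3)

// 77. maze.sense(dir='west') -> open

// 78. stack.push(x='west') -> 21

// 79. maze.move(dir='west') -> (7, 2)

// 80. maze.sense(dir='west') -> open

// 81. stack.push(x='west') -> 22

// 82. maze.move(dir='west') -> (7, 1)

// 83. maze.sense(dir='south') -> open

// 84. stack.push(x='south') -> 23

// 85. maze.move(dir='south') -> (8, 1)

// 86. maze.sense(dir='west') -> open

// 87. stack.push(x='west') -> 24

// 88. maze.move(dir='west') -> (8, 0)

// 89. stack.pop() -> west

// 90. maze.move(dir='east') -> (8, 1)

// 91. maze.sense(dir='east') -> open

// 92. stack.push(x='east') -> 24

// 93. maze.move(dir='east') -> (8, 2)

// 94. maze.sense(dir='east') -> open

// 95. stack.push(x='east') -> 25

// 96. maze.move(dir='east') -> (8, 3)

// 97. maze.sense(dir='east') -> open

// 98. stack.push(x='east') -> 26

// 99. maze.move(dir='east') -> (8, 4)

// 100. maze.sense(dir='east') -> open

// 101. stack.push(x='east') -> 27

// 102. maze.move(dir='east') -> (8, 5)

// 103. maze.sense(dir='east') -> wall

// 104. maze.sense(dir='north') -> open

// 105. stack.push(x='north') -> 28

// 106. maze.move(dir='north') -> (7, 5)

// 107. maze.sense(dir='east') -> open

// 108. stack.push(x='east') -> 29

// 109. maze.move(dir='east') -> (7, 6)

// 110. maze.sense(dir='east') -> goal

// 111. maze.move(dir='east') -> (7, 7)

Answer: (7, 7)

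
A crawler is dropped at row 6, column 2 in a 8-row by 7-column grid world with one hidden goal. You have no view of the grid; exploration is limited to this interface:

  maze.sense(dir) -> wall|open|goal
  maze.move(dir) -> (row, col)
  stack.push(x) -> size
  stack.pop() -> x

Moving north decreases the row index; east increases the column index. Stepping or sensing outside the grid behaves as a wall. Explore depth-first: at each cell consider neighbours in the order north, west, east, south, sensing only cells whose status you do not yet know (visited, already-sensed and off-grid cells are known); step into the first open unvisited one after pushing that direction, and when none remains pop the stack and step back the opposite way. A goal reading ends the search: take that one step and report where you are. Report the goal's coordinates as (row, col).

~$ sense dir='north'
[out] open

~$ push x='north'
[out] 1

~$ move dir='north'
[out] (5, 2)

~$ sense dir='north'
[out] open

~$ push x='north'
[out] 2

~$ move dir='north'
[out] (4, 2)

~$ sense dir='north'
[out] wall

~$ sense dir='west'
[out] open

~$ push x='west'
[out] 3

~$ move dir='west'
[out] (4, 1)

~$ sense dir='north'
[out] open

~$ push x='north'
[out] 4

~$ move dir='north'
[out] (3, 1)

~$ sense dir='north'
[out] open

~$ push x='north'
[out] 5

~$ move dir='north'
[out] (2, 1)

~$ sense dir='north'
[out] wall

~$ sense dir='west'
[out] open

~$ push x='west'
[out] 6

~$ move dir='west'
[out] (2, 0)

~$ sense dir='north'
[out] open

~$ push x='north'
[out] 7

~$ move dir='north'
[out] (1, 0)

~$ sense dir='north'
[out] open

~$ push x='north'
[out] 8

~$ move dir='north'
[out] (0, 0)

~$ sense dir='east'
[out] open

~$ push x='east'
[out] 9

~$ move dir='east'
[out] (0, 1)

~$ sense dir='east'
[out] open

~$ push x='east'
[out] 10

~$ move dir='east'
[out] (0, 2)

~$ sense dir='east'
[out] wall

~$ sense dir='south'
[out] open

~$ push x='south'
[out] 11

~$ move dir='south'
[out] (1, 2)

~$ sense dir='east'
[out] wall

~$ sense dir='south'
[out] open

~$ push x='south'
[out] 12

~$ move dir='south'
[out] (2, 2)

~$ sense dir='east'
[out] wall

~$ pop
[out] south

~$ move dir='north'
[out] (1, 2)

~$ pop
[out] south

~$ move dir='north'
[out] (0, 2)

~$ pop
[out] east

~$ move dir='west'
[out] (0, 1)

~$ pop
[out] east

~$ move dir='west'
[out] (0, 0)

~$ pop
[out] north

~$ move dir='south'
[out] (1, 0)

~$ pop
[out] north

~$ move dir='south'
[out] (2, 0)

~$ sense dir='south'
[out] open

~$ push x='south'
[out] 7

~$ move dir='south'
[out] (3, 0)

~$ sense dir='south'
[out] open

~$ push x='south'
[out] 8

~$ move dir='south'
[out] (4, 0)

~$ sense dir='south'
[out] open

~$ push x='south'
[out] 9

~$ move dir='south'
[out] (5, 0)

~$ sense dir='east'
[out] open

~$ push x='east'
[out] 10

~$ move dir='east'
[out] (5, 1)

~$ sense dir='south'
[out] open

~$ push x='south'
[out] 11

~$ move dir='south'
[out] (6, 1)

~$ sense dir='west'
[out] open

~$ push x='west'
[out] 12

~$ move dir='west'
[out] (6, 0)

~$ sense dir='south'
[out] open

~$ push x='south'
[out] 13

~$ move dir='south'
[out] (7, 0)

~$ sense dir='east'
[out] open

~$ push x='east'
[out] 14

~$ move dir='east'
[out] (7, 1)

~$ sense dir='east'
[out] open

~$ push x='east'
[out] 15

~$ move dir='east'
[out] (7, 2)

~$ sense dir='east'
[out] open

~$ push x='east'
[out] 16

~$ move dir='east'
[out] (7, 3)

~$ sense dir='north'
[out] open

~$ push x='north'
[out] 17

~$ move dir='north'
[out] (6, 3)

~$ sense dir='north'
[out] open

~$ push x='north'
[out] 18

~$ move dir='north'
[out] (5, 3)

~$ sense dir='north'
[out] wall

~$ sense dir='east'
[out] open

~$ push x='east'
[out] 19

~$ move dir='east'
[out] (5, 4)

~$ sense dir='north'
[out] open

~$ push x='north'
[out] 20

~$ move dir='north'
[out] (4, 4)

~$ sense dir='north'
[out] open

~$ push x='north'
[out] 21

~$ move dir='north'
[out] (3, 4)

~$ sense dir='north'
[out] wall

~$ sense dir='west'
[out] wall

~$ sense dir='east'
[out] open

~$ push x='east'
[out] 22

~$ move dir='east'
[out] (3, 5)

~$ sense dir='north'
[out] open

~$ push x='north'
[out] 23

~$ move dir='north'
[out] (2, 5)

~$ sense dir='north'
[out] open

~$ push x='north'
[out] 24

~$ move dir='north'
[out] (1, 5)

~$ sense dir='north'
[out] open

~$ push x='north'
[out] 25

~$ move dir='north'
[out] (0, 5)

~$ sense dir='west'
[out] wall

~$ sense dir='east'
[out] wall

~$ pop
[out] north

~$ move dir='south'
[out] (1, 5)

~$ sense dir='west'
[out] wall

~$ sense dir='east'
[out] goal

~$ move dir='east'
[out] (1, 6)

Answer: (1, 6)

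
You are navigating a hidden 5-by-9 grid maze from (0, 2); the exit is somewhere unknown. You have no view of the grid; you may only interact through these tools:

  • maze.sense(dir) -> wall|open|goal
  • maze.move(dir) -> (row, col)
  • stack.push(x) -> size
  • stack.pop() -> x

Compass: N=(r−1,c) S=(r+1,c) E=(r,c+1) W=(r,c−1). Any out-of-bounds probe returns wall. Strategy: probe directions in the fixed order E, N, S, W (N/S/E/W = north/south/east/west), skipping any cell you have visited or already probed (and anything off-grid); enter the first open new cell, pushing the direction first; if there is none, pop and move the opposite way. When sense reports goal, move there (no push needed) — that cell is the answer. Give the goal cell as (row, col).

CALL maze.sense[dir→east]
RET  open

CALL stack.push[x→east]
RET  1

CALL maze.move[dir→east]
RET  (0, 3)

CALL maze.sense[dir→east]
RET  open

CALL stack.push[x→east]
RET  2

CALL maze.move[dir→east]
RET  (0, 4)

CALL maze.sense[dir→east]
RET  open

CALL stack.push[x→east]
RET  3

CALL maze.move[dir→east]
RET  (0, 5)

CALL maze.sense[dir→east]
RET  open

CALL stack.push[x→east]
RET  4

CALL maze.move[dir→east]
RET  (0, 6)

CALL maze.sense[dir→east]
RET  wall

CALL maze.sense[dir→south]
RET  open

CALL stack.push[x→south]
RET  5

CALL maze.move[dir→south]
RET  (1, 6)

CALL maze.sense[dir→east]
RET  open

CALL stack.push[x→east]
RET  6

CALL maze.move[dir→east]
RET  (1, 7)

CALL maze.sense[dir→east]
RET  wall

CALL maze.sense[dir→south]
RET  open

CALL stack.push[x→south]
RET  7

CALL maze.move[dir→south]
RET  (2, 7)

CALL maze.sense[dir→east]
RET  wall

CALL maze.sense[dir→south]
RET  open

CALL stack.push[x→south]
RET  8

CALL maze.move[dir→south]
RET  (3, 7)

CALL maze.sense[dir→east]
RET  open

CALL stack.push[x→east]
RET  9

CALL maze.move[dir→east]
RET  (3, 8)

CALL maze.sense[dir→south]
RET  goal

CALL maze.move[dir→south]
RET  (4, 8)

Answer: (4, 8)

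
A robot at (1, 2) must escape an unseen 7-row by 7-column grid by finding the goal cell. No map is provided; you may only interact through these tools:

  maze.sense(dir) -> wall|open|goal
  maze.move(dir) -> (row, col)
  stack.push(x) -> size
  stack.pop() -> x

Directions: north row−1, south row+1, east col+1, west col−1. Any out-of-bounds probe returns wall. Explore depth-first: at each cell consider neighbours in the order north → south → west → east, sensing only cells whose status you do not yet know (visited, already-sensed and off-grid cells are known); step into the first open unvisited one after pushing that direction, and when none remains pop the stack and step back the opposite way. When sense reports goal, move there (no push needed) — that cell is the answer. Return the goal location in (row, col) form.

% 1. sense(dir→north) ~> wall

% 2. sense(dir→south) ~> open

% 3. push(x→south) ~> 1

% 4. move(dir→south) ~> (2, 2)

% 5. sense(dir→south) ~> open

% 6. push(x→south) ~> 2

% 7. move(dir→south) ~> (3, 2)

% 8. sense(dir→south) ~> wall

% 9. sense(dir→west) ~> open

% 10. push(x→west) ~> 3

% 11. move(dir→west) ~> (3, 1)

% 12. sense(dir→north) ~> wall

% 13. sense(dir→south) ~> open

% 14. push(x→south) ~> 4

% 15. move(dir→south) ~> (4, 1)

% 16. sense(dir→south) ~> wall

% 17. sense(dir→west) ~> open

% 18. push(x→west) ~> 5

% 19. move(dir→west) ~> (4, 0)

% 20. sense(dir→north) ~> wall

% 21. sense(dir→south) ~> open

% 22. push(x→south) ~> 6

% 23. move(dir→south) ~> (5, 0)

% 24. sense(dir→south) ~> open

% 25. push(x→south) ~> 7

% 26. move(dir→south) ~> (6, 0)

% 27. sense(dir→east) ~> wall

% 28. pop() ~> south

% 29. move(dir→north) ~> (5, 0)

% 30. pop() ~> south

% 31. move(dir→north) ~> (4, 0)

% 32. pop() ~> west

% 33. move(dir→east) ~> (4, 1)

% 34. pop() ~> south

% 35. move(dir→north) ~> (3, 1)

% 36. pop() ~> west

% 37. move(dir→east) ~> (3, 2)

% 38. sense(dir→east) ~> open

% 39. push(x→east) ~> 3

% 40. move(dir→east) ~> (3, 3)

% 41. sense(dir→north) ~> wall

% 42. sense(dir→south) ~> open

% 43. push(x→south) ~> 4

% 44. move(dir→south) ~> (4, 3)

% 45. sense(dir→south) ~> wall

% 46. sense(dir→east) ~> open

% 47. push(x→east) ~> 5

% 48. move(dir→east) ~> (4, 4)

% 49. sense(dir→north) ~> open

% 50. push(x→north) ~> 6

% 51. move(dir→north) ~> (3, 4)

% 52. sense(dir→north) ~> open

% 53. push(x→north) ~> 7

% 54. move(dir→north) ~> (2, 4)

% 55. sense(dir→north) ~> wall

% 56. sense(dir→east) ~> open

% 57. push(x→east) ~> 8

% 58. move(dir→east) ~> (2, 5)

% 59. sense(dir→north) ~> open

% 60. push(x→north) ~> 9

% 61. move(dir→north) ~> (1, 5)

% 62. sense(dir→north) ~> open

% 63. push(x→north) ~> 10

% 64. move(dir→north) ~> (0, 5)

% 65. sense(dir→west) ~> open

% 66. push(x→west) ~> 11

% 67. move(dir→west) ~> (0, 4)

% 68. sense(dir→west) ~> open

% 69. push(x→west) ~> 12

% 70. move(dir→west) ~> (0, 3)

% 71. sense(dir→south) ~> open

% 72. push(x→south) ~> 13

% 73. move(dir→south) ~> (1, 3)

% 74. pop() ~> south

% 75. move(dir→north) ~> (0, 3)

% 76. pop() ~> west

% 77. move(dir→east) ~> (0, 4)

% 78. pop() ~> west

% 79. move(dir→east) ~> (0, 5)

% 80. sense(dir→east) ~> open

% 81. push(x→east) ~> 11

% 82. move(dir→east) ~> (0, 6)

% 83. sense(dir→south) ~> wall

% 84. pop() ~> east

% 85. move(dir→west) ~> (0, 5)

% 86. pop() ~> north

% 87. move(dir→south) ~> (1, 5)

% 88. pop() ~> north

% 89. move(dir→south) ~> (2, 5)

% 90. sense(dir→south) ~> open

% 91. push(x→south) ~> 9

% 92. move(dir→south) ~> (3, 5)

% 93. sense(dir→south) ~> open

% 94. push(x→south) ~> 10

% 95. move(dir→south) ~> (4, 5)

% 96. sense(dir→south) ~> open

% 97. push(x→south) ~> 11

% 98. move(dir→south) ~> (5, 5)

% 99. sense(dir→south) ~> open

% 100. push(x→south) ~> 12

% 101. move(dir→south) ~> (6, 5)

% 102. sense(dir→west) ~> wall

% 103. sense(dir→east) ~> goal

% 104. move(dir→east) ~> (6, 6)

Answer: (6, 6)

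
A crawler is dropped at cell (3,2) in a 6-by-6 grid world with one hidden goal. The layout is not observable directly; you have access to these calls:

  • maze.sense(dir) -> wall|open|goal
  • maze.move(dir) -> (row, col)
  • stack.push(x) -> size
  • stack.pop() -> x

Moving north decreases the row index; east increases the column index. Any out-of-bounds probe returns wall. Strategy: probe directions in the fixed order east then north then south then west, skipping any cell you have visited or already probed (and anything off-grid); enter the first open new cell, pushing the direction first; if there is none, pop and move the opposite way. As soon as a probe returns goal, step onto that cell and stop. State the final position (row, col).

% maze.sense dir=east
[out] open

% stack.push x=east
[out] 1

% maze.move dir=east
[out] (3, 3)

% maze.sense dir=east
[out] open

% stack.push x=east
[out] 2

% maze.move dir=east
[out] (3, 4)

% maze.sense dir=east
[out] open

% stack.push x=east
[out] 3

% maze.move dir=east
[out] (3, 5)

% maze.sense dir=north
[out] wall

% maze.sense dir=south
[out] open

% stack.push x=south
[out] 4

% maze.move dir=south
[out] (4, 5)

% maze.sense dir=south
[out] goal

% maze.move dir=south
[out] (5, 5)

Answer: (5, 5)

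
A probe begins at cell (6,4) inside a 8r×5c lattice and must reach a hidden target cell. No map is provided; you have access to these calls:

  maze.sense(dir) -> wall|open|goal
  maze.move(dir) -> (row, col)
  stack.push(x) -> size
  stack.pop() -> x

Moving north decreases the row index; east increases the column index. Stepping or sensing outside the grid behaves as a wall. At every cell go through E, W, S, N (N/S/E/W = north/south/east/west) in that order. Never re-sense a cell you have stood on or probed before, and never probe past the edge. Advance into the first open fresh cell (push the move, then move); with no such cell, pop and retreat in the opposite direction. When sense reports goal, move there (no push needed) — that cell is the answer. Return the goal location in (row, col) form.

>> maze.sense(dir→west)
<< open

>> stack.push(x→west)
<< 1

>> maze.move(dir→west)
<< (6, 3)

>> maze.sense(dir→west)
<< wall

>> maze.sense(dir→south)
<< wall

>> maze.sense(dir→north)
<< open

>> stack.push(x→north)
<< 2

>> maze.move(dir→north)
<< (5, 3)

>> maze.sense(dir→east)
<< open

>> stack.push(x→east)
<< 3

>> maze.move(dir→east)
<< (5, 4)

>> maze.sense(dir→north)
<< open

>> stack.push(x→north)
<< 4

>> maze.move(dir→north)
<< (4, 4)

>> maze.sense(dir→west)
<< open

>> stack.push(x→west)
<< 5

>> maze.move(dir→west)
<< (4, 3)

>> maze.sense(dir→west)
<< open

>> stack.push(x→west)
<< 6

>> maze.move(dir→west)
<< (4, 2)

>> maze.sense(dir→west)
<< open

>> stack.push(x→west)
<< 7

>> maze.move(dir→west)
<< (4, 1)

>> maze.sense(dir→west)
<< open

>> stack.push(x→west)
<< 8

>> maze.move(dir→west)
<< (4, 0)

>> maze.sense(dir→south)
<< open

>> stack.push(x→south)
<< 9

>> maze.move(dir→south)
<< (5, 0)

>> maze.sense(dir→east)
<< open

>> stack.push(x→east)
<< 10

>> maze.move(dir→east)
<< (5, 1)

>> maze.sense(dir→east)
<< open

>> stack.push(x→east)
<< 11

>> maze.move(dir→east)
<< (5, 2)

>> stack.pop()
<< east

>> maze.move(dir→west)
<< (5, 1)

>> maze.sense(dir→south)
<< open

>> stack.push(x→south)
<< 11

>> maze.move(dir→south)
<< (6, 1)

>> maze.sense(dir→west)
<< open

>> stack.push(x→west)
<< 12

>> maze.move(dir→west)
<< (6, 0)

>> maze.sense(dir→south)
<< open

>> stack.push(x→south)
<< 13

>> maze.move(dir→south)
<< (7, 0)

>> maze.sense(dir→east)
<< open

>> stack.push(x→east)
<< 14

>> maze.move(dir→east)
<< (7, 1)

>> maze.sense(dir→east)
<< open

>> stack.push(x→east)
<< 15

>> maze.move(dir→east)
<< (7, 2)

>> stack.pop()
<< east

>> maze.move(dir→west)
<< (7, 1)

>> stack.pop()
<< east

>> maze.move(dir→west)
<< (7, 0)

>> stack.pop()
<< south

>> maze.move(dir→north)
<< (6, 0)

>> stack.pop()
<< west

>> maze.move(dir→east)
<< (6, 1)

>> stack.pop()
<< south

>> maze.move(dir→north)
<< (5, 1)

>> stack.pop()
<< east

>> maze.move(dir→west)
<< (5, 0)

>> stack.pop()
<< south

>> maze.move(dir→north)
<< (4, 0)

>> maze.sense(dir→north)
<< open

>> stack.push(x→north)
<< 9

>> maze.move(dir→north)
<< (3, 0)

>> maze.sense(dir→east)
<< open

>> stack.push(x→east)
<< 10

>> maze.move(dir→east)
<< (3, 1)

>> maze.sense(dir→east)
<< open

>> stack.push(x→east)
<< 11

>> maze.move(dir→east)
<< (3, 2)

>> maze.sense(dir→east)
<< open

>> stack.push(x→east)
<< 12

>> maze.move(dir→east)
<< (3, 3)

>> maze.sense(dir→east)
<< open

>> stack.push(x→east)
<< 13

>> maze.move(dir→east)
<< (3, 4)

>> maze.sense(dir→north)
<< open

>> stack.push(x→north)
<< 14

>> maze.move(dir→north)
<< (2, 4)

>> maze.sense(dir→west)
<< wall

>> maze.sense(dir→north)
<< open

>> stack.push(x→north)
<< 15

>> maze.move(dir→north)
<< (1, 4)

>> maze.sense(dir→west)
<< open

>> stack.push(x→west)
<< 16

>> maze.move(dir→west)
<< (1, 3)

>> maze.sense(dir→west)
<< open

>> stack.push(x→west)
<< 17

>> maze.move(dir→west)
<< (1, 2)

>> maze.sense(dir→west)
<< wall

>> maze.sense(dir→south)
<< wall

>> maze.sense(dir→north)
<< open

>> stack.push(x→north)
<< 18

>> maze.move(dir→north)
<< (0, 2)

>> maze.sense(dir→east)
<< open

>> stack.push(x→east)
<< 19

>> maze.move(dir→east)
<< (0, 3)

>> maze.sense(dir→east)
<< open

>> stack.push(x→east)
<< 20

>> maze.move(dir→east)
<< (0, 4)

>> stack.pop()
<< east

>> maze.move(dir→west)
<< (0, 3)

>> stack.pop()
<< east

>> maze.move(dir→west)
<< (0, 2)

>> maze.sense(dir→west)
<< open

>> stack.push(x→west)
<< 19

>> maze.move(dir→west)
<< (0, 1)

>> maze.sense(dir→west)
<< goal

>> maze.move(dir→west)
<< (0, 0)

Answer: (0, 0)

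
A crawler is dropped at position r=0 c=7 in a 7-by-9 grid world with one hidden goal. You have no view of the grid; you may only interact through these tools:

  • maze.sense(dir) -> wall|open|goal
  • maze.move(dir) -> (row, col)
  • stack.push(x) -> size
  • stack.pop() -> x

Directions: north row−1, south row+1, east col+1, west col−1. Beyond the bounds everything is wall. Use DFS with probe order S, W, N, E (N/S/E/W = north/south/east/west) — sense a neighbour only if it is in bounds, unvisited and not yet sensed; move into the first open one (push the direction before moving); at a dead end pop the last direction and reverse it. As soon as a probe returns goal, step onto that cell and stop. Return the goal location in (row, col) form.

I invoke maze.sense using dir=south, and get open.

I use stack.push using x=south, : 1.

Invoking maze.move using dir=south, which returns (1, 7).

Using maze.sense using dir=south, and see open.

Now I run stack.push using x=south, and see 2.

Then maze.move using dir=south, which returns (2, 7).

I use maze.sense using dir=south, — result: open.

Then stack.push using x=south, → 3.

Invoking maze.move using dir=south, giving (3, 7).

I try maze.sense using dir=south, and get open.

I try stack.push using x=south, and get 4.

I use maze.move using dir=south, yielding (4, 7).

I invoke maze.sense using dir=south, and get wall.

Next I call maze.sense using dir=west, giving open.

Next I call stack.push using x=west, and see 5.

I invoke maze.move using dir=west, yielding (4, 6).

Then maze.sense using dir=south, → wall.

I call maze.sense using dir=west, — result: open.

Then stack.push using x=west, which returns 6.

Calling maze.move using dir=west, → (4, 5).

Using maze.sense using dir=south, giving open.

I run stack.push using x=south, and observe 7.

I run maze.move using dir=south, → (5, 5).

I use maze.sense using dir=south, : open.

Calling stack.push using x=south, and get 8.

Calling maze.move using dir=south, → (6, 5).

I invoke maze.sense using dir=west, and see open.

Now I run stack.push using x=west, → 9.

I call maze.move using dir=west, and observe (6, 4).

Using maze.sense using dir=west, and see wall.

Next I call maze.sense using dir=north, which returns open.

Next I call stack.push using x=north, and see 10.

I try maze.move using dir=north, : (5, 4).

Using maze.sense using dir=west, and see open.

I use stack.push using x=west, and see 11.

I run maze.move using dir=west, — result: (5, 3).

Using maze.sense using dir=west, which returns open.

I call stack.push using x=west, giving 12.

I run maze.move using dir=west, giving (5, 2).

Next I call maze.sense using dir=south, which returns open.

I invoke stack.push using x=south, and get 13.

Invoking maze.move using dir=south, and get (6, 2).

Invoking maze.sense using dir=west, which returns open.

Next I call stack.push using x=west, yielding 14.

I use maze.move using dir=west, and get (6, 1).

I call maze.sense using dir=west, : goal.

I use maze.move using dir=west, yielding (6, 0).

Answer: (6, 0)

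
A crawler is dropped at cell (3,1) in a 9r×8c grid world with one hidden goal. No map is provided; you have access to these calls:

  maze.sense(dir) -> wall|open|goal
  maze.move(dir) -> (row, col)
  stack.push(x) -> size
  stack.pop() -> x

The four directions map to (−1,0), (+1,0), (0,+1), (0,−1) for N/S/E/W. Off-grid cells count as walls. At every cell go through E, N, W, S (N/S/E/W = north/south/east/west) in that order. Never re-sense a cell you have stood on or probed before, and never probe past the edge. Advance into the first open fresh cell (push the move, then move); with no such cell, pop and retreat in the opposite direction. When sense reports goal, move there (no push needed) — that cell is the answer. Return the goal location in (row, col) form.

I use sense on dir=east, → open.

I invoke push on x=east, : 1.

Next I call move on dir=east, and see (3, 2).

I run sense on dir=east, which returns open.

I use push on x=east, and see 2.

I try move on dir=east, — result: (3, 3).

I invoke sense on dir=east, and get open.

Now I run push on x=east, → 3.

Next I call move on dir=east, yielding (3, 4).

Then sense on dir=east, giving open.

Now I run push on x=east, → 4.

I call move on dir=east, giving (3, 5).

I call sense on dir=east, → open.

I run push on x=east, and observe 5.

I try move on dir=east, and see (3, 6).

I run sense on dir=east, which returns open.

I run push on x=east, and observe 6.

I call move on dir=east, and observe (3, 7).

I call sense on dir=north, and get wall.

Then sense on dir=south, → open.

Next I call push on x=south, which returns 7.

I call move on dir=south, and get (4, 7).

I call sense on dir=west, : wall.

Calling sense on dir=south, giving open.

Then push on x=south, yielding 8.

I try move on dir=south, giving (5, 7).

I try sense on dir=west, — result: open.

I call push on x=west, and observe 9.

I use move on dir=west, yielding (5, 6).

Now I run sense on dir=west, giving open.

I invoke push on x=west, → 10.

Calling move on dir=west, → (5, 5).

Calling sense on dir=north, and get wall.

Using sense on dir=west, — result: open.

I use push on x=west, and see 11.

Using move on dir=west, — result: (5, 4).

Then sense on dir=north, yielding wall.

Invoking sense on dir=west, : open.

Using push on x=west, → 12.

Using move on dir=west, — result: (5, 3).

I use sense on dir=north, : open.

I use push on x=north, → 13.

Now I run move on dir=north, : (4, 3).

I try sense on dir=west, giving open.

I run push on x=west, giving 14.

Now I run move on dir=west, and get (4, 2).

I use sense on dir=west, which returns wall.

Invoking sense on dir=south, → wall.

I use pop(), → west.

Then move on dir=east, — result: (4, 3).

Invoking pop, : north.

Now I run move on dir=south, and get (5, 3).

Then sense on dir=south, : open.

I invoke push on x=south, and observe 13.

Invoking move on dir=south, yielding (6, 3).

Invoking sense on dir=east, and observe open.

Using push on x=east, and see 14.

I try move on dir=east, : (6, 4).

I run sense on dir=east, and see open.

Using push on x=east, which returns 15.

Calling move on dir=east, which returns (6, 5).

I try sense on dir=east, yielding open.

I try push on x=east, → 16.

Next I call move on dir=east, which returns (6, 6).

Calling sense on dir=east, — result: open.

Invoking push on x=east, giving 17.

Then move on dir=east, and get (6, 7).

I call sense on dir=south, — result: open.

I invoke push on x=south, giving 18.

Invoking move on dir=south, and get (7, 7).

I try sense on dir=west, and observe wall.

Invoking sense on dir=south, and get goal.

I try move on dir=south, → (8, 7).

Answer: (8, 7)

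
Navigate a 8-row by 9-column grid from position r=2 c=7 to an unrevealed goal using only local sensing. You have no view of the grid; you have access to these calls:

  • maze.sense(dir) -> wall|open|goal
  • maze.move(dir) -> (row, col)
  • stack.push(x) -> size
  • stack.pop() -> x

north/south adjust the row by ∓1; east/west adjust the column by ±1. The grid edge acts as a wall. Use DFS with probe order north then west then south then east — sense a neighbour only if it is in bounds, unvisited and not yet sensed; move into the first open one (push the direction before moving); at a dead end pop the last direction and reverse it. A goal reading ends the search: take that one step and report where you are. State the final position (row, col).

==> sense(dir='north')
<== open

==> push(x='north')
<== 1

==> move(dir='north')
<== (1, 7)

==> sense(dir='north')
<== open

==> push(x='north')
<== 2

==> move(dir='north')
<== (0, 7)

==> sense(dir='west')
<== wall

==> sense(dir='east')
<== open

==> push(x='east')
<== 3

==> move(dir='east')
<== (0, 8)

==> sense(dir='south')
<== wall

==> pop()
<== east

==> move(dir='west')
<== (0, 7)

==> pop()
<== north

==> move(dir='south')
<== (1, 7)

==> sense(dir='west')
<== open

==> push(x='west')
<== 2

==> move(dir='west')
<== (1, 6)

==> sense(dir='west')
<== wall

==> sense(dir='south')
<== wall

==> pop()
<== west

==> move(dir='east')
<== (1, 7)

==> pop()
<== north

==> move(dir='south')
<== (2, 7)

==> sense(dir='south')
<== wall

==> sense(dir='east')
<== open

==> push(x='east')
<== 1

==> move(dir='east')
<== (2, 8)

==> sense(dir='south')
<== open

==> push(x='south')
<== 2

==> move(dir='south')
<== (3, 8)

==> sense(dir='south')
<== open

==> push(x='south')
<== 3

==> move(dir='south')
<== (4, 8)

==> sense(dir='west')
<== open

==> push(x='west')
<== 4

==> move(dir='west')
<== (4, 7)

==> sense(dir='west')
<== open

==> push(x='west')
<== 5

==> move(dir='west')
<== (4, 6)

==> sense(dir='north')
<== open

==> push(x='north')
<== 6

==> move(dir='north')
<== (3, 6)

==> sense(dir='west')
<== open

==> push(x='west')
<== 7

==> move(dir='west')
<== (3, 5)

==> sense(dir='north')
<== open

==> push(x='north')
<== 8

==> move(dir='north')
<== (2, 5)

==> sense(dir='west')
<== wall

==> pop()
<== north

==> move(dir='south')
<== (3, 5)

==> sense(dir='west')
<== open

==> push(x='west')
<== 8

==> move(dir='west')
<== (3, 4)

==> sense(dir='west')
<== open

==> push(x='west')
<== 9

==> move(dir='west')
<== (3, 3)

==> sense(dir='north')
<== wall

==> sense(dir='west')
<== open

==> push(x='west')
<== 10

==> move(dir='west')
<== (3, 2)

==> sense(dir='north')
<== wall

==> sense(dir='west')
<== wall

==> sense(dir='south')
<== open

==> push(x='south')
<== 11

==> move(dir='south')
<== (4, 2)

==> sense(dir='west')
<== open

==> push(x='west')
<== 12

==> move(dir='west')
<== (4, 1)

==> sense(dir='west')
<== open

==> push(x='west')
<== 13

==> move(dir='west')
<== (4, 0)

==> sense(dir='north')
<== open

==> push(x='north')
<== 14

==> move(dir='north')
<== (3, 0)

==> sense(dir='north')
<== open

==> push(x='north')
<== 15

==> move(dir='north')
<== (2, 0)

==> sense(dir='north')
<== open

==> push(x='north')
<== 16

==> move(dir='north')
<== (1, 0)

==> sense(dir='north')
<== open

==> push(x='north')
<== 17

==> move(dir='north')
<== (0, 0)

==> sense(dir='east')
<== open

==> push(x='east')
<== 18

==> move(dir='east')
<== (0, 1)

==> sense(dir='south')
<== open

==> push(x='south')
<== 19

==> move(dir='south')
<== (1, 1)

==> sense(dir='south')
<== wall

==> sense(dir='east')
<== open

==> push(x='east')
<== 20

==> move(dir='east')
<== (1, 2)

==> sense(dir='north')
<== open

==> push(x='north')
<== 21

==> move(dir='north')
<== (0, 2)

==> sense(dir='east')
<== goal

==> move(dir='east')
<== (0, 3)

Answer: (0, 3)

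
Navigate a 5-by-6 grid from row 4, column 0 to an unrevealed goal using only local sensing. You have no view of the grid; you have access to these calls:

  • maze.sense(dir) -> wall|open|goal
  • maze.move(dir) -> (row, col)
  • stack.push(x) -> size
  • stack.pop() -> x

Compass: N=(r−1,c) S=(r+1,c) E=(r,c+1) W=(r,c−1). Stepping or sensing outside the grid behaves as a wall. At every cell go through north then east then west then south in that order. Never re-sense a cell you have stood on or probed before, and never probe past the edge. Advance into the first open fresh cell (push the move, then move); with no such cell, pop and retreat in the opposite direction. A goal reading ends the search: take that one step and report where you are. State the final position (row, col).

[in] maze.sense north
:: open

[in] stack.push north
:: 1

[in] maze.move north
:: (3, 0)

[in] maze.sense north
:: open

[in] stack.push north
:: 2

[in] maze.move north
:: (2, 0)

[in] maze.sense north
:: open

[in] stack.push north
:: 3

[in] maze.move north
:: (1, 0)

[in] maze.sense north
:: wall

[in] maze.sense east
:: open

[in] stack.push east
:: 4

[in] maze.move east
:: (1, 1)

[in] maze.sense north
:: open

[in] stack.push north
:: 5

[in] maze.move north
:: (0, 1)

[in] maze.sense east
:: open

[in] stack.push east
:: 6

[in] maze.move east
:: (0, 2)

[in] maze.sense east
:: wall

[in] maze.sense south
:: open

[in] stack.push south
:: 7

[in] maze.move south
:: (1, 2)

[in] maze.sense east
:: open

[in] stack.push east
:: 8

[in] maze.move east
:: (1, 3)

[in] maze.sense east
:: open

[in] stack.push east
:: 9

[in] maze.move east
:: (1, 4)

[in] maze.sense north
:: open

[in] stack.push north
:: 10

[in] maze.move north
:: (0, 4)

[in] maze.sense east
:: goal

[in] maze.move east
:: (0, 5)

Answer: (0, 5)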